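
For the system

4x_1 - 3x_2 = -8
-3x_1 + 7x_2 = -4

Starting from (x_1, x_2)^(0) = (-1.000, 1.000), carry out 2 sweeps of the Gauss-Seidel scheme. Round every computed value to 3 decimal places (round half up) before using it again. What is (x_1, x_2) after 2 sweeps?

(-2.830, -1.784)

Iteration 1:
  x_1 = (-8 - (-3)·1.000) / (4) = -1.250
  x_2 = (-4 - (-3)·-1.250) / (7) = -1.107
Iteration 2:
  x_1 = (-8 - (-3)·-1.107) / (4) = -2.830
  x_2 = (-4 - (-3)·-2.830) / (7) = -1.784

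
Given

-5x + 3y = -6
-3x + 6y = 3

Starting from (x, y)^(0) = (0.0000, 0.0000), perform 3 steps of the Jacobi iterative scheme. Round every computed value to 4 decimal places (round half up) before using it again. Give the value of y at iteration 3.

1.2500

Iteration 1:
  x = (-6 - (3)·0.0000) / (-5) = 1.2000
  y = (3 - (-3)·0.0000) / (6) = 0.5000
Iteration 2:
  x = (-6 - (3)·0.5000) / (-5) = 1.5000
  y = (3 - (-3)·1.2000) / (6) = 1.1000
Iteration 3:
  x = (-6 - (3)·1.1000) / (-5) = 1.8600
  y = (3 - (-3)·1.5000) / (6) = 1.2500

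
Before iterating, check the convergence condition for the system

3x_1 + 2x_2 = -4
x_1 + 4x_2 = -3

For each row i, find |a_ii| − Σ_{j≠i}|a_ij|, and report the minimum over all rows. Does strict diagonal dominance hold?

1

row 1: |3| − (2) = 1
row 2: |4| − (1) = 3
minimum over rows = 1 → strictly diagonally dominant (convergence guaranteed)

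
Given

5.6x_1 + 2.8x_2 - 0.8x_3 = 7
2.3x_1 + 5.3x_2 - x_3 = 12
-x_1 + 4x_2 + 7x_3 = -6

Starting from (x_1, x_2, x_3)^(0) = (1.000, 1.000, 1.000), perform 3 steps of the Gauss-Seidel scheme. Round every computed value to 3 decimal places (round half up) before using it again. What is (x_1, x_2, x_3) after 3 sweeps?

(0.005, 1.891, -1.937)

Iteration 1:
  x_1 = (7 - (2.8)·1.000 - (-0.8)·1.000) / (5.6) = 0.893
  x_2 = (12 - (2.3)·0.893 - (-1)·1.000) / (5.3) = 2.065
  x_3 = (-6 - (-1)·0.893 - (4)·2.065) / (7) = -1.910
Iteration 2:
  x_1 = (7 - (2.8)·2.065 - (-0.8)·-1.910) / (5.6) = -0.055
  x_2 = (12 - (2.3)·-0.055 - (-1)·-1.910) / (5.3) = 1.928
  x_3 = (-6 - (-1)·-0.055 - (4)·1.928) / (7) = -1.967
Iteration 3:
  x_1 = (7 - (2.8)·1.928 - (-0.8)·-1.967) / (5.6) = 0.005
  x_2 = (12 - (2.3)·0.005 - (-1)·-1.967) / (5.3) = 1.891
  x_3 = (-6 - (-1)·0.005 - (4)·1.891) / (7) = -1.937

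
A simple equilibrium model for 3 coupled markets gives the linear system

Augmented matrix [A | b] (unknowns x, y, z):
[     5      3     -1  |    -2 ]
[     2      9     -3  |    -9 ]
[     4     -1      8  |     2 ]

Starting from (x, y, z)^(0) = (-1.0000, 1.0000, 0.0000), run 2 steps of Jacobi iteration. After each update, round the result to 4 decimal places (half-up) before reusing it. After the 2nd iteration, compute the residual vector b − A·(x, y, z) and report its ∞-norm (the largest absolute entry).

Iteration 1:
  x = (-2 - (3)·1.0000 - (-1)·0.0000) / (5) = -1.0000
  y = (-9 - (2)·-1.0000 - (-3)·0.0000) / (9) = -0.7778
  z = (2 - (4)·-1.0000 - (-1)·1.0000) / (8) = 0.8750
Iteration 2:
  x = (-2 - (3)·-0.7778 - (-1)·0.8750) / (5) = 0.2417
  y = (-9 - (2)·-1.0000 - (-3)·0.8750) / (9) = -0.4861
  z = (2 - (4)·-1.0000 - (-1)·-0.7778) / (8) = 0.6528
Residual b − A·x = (-1.0974, -3.1501, -4.6753); ∞-norm = 4.6753

4.6753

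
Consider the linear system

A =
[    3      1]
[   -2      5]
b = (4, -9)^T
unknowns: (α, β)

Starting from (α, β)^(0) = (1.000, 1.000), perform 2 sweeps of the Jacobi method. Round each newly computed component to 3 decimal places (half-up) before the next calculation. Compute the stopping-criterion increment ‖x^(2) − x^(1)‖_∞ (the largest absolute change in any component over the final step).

0.800

Iteration 1:
  α = (4 - (1)·1.000) / (3) = 1.000
  β = (-9 - (-2)·1.000) / (5) = -1.400
Iteration 2:
  α = (4 - (1)·-1.400) / (3) = 1.800
  β = (-9 - (-2)·1.000) / (5) = -1.400
Change: (0.800, 0.000) → max |·| = 0.800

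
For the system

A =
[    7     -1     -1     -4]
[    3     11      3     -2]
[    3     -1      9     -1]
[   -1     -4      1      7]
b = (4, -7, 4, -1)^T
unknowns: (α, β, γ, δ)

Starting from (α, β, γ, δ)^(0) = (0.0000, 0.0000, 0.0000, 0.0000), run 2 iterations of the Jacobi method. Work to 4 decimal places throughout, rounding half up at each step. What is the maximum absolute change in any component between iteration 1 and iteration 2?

0.3455

Iteration 1:
  α = (4 - (-1)·0.0000 - (-1)·0.0000 - (-4)·0.0000) / (7) = 0.5714
  β = (-7 - (3)·0.0000 - (3)·0.0000 - (-2)·0.0000) / (11) = -0.6364
  γ = (4 - (3)·0.0000 - (-1)·0.0000 - (-1)·0.0000) / (9) = 0.4444
  δ = (-1 - (-1)·0.0000 - (-4)·0.0000 - (1)·0.0000) / (7) = -0.1429
Iteration 2:
  α = (4 - (-1)·-0.6364 - (-1)·0.4444 - (-4)·-0.1429) / (7) = 0.4623
  β = (-7 - (3)·0.5714 - (3)·0.4444 - (-2)·-0.1429) / (11) = -0.9394
  γ = (4 - (3)·0.5714 - (-1)·-0.6364 - (-1)·-0.1429) / (9) = 0.1674
  δ = (-1 - (-1)·0.5714 - (-4)·-0.6364 - (1)·0.4444) / (7) = -0.4884
Change: (-0.1091, -0.3030, -0.2770, -0.3455) → max |·| = 0.3455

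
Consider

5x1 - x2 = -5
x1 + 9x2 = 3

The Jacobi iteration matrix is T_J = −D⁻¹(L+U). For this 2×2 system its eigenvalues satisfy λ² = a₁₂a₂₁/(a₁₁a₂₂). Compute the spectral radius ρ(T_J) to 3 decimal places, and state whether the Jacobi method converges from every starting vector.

a₁₂a₂₁/(a₁₁a₂₂) = (-1)·(1) / ((5)·(9)) = -0.022222
ρ = √|-0.022222| = √0.022222 = 0.149
ρ < 1, so Jacobi converges

0.149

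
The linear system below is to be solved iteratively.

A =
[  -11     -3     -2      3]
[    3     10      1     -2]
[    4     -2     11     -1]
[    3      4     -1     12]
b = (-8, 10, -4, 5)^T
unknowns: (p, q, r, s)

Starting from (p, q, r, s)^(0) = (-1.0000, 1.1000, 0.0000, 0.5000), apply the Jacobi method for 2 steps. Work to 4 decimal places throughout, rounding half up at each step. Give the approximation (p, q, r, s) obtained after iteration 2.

Iteration 1:
  p = (-8 - (-3)·1.1000 - (-2)·0.0000 - (3)·0.5000) / (-11) = 0.5636
  q = (10 - (3)·-1.0000 - (1)·0.0000 - (-2)·0.5000) / (10) = 1.4000
  r = (-4 - (4)·-1.0000 - (-2)·1.1000 - (-1)·0.5000) / (11) = 0.2455
  s = (5 - (3)·-1.0000 - (4)·1.1000 - (-1)·0.0000) / (12) = 0.3000
Iteration 2:
  p = (-8 - (-3)·1.4000 - (-2)·0.2455 - (3)·0.3000) / (-11) = 0.3826
  q = (10 - (3)·0.5636 - (1)·0.2455 - (-2)·0.3000) / (10) = 0.8664
  r = (-4 - (4)·0.5636 - (-2)·1.4000 - (-1)·0.3000) / (11) = -0.2868
  s = (5 - (3)·0.5636 - (4)·1.4000 - (-1)·0.2455) / (12) = -0.1704

(0.3826, 0.8664, -0.2868, -0.1704)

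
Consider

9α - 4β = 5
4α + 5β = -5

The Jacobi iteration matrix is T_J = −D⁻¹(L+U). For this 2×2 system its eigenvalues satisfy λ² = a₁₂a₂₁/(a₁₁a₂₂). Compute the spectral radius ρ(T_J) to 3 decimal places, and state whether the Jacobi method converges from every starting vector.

a₁₂a₂₁/(a₁₁a₂₂) = (-4)·(4) / ((9)·(5)) = -0.355556
ρ = √|-0.355556| = √0.355556 = 0.596
ρ < 1, so Jacobi converges

0.596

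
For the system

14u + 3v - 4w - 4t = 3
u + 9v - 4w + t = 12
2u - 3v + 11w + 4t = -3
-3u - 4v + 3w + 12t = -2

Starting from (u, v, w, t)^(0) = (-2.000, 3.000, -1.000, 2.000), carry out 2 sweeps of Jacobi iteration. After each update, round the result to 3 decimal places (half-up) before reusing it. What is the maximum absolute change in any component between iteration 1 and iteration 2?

0.535

Iteration 1:
  u = (3 - (3)·3.000 - (-4)·-1.000 - (-4)·2.000) / (14) = -0.143
  v = (12 - (1)·-2.000 - (-4)·-1.000 - (1)·2.000) / (9) = 0.889
  w = (-3 - (2)·-2.000 - (-3)·3.000 - (4)·2.000) / (11) = 0.182
  t = (-2 - (-3)·-2.000 - (-4)·3.000 - (3)·-1.000) / (12) = 0.583
Iteration 2:
  u = (3 - (3)·0.889 - (-4)·0.182 - (-4)·0.583) / (14) = 0.242
  v = (12 - (1)·-0.143 - (-4)·0.182 - (1)·0.583) / (9) = 1.365
  w = (-3 - (2)·-0.143 - (-3)·0.889 - (4)·0.583) / (11) = -0.216
  t = (-2 - (-3)·-0.143 - (-4)·0.889 - (3)·0.182) / (12) = 0.048
Change: (0.385, 0.476, -0.398, -0.535) → max |·| = 0.535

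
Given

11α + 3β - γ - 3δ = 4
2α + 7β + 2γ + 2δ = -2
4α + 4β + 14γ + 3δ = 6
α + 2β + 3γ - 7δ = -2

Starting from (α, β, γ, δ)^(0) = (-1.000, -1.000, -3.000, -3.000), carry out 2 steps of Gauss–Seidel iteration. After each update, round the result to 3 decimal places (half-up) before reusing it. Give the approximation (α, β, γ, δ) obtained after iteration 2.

(0.277, -0.864, 0.384, 0.243)

Iteration 1:
  α = (4 - (3)·-1.000 - (-1)·-3.000 - (-3)·-3.000) / (11) = -0.455
  β = (-2 - (2)·-0.455 - (2)·-3.000 - (2)·-3.000) / (7) = 1.559
  γ = (6 - (4)·-0.455 - (4)·1.559 - (3)·-3.000) / (14) = 0.756
  δ = (-2 - (1)·-0.455 - (2)·1.559 - (3)·0.756) / (-7) = 0.990
Iteration 2:
  α = (4 - (3)·1.559 - (-1)·0.756 - (-3)·0.990) / (11) = 0.277
  β = (-2 - (2)·0.277 - (2)·0.756 - (2)·0.990) / (7) = -0.864
  γ = (6 - (4)·0.277 - (4)·-0.864 - (3)·0.990) / (14) = 0.384
  δ = (-2 - (1)·0.277 - (2)·-0.864 - (3)·0.384) / (-7) = 0.243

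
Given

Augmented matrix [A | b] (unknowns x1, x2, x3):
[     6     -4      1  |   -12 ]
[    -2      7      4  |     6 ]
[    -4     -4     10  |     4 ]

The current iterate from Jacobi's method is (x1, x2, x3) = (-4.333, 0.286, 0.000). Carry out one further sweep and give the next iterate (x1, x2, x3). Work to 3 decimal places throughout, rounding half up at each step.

One sweep:
  x1 = (-12 - (-4)·0.286 - (1)·0.000) / (6) = -1.809
  x2 = (6 - (-2)·-4.333 - (4)·0.000) / (7) = -0.381
  x3 = (4 - (-4)·-4.333 - (-4)·0.286) / (10) = -1.219

(-1.809, -0.381, -1.219)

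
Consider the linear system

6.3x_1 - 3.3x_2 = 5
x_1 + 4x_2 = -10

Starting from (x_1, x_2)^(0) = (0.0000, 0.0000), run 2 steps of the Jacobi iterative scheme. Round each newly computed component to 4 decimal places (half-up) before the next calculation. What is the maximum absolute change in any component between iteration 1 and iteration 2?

Iteration 1:
  x_1 = (5 - (-3.3)·0.0000) / (6.3) = 0.7937
  x_2 = (-10 - (1)·0.0000) / (4) = -2.5000
Iteration 2:
  x_1 = (5 - (-3.3)·-2.5000) / (6.3) = -0.5159
  x_2 = (-10 - (1)·0.7937) / (4) = -2.6984
Change: (-1.3096, -0.1984) → max |·| = 1.3096

1.3096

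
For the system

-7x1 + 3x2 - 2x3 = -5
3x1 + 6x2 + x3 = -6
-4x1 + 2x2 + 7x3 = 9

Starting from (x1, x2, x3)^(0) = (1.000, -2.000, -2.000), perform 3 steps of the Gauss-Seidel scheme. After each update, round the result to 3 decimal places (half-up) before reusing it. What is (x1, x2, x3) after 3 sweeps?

(-0.243, -1.134, 1.471)

Iteration 1:
  x1 = (-5 - (3)·-2.000 - (-2)·-2.000) / (-7) = 0.429
  x2 = (-6 - (3)·0.429 - (1)·-2.000) / (6) = -0.881
  x3 = (9 - (-4)·0.429 - (2)·-0.881) / (7) = 1.783
Iteration 2:
  x1 = (-5 - (3)·-0.881 - (-2)·1.783) / (-7) = -0.173
  x2 = (-6 - (3)·-0.173 - (1)·1.783) / (6) = -1.211
  x3 = (9 - (-4)·-0.173 - (2)·-1.211) / (7) = 1.533
Iteration 3:
  x1 = (-5 - (3)·-1.211 - (-2)·1.533) / (-7) = -0.243
  x2 = (-6 - (3)·-0.243 - (1)·1.533) / (6) = -1.134
  x3 = (9 - (-4)·-0.243 - (2)·-1.134) / (7) = 1.471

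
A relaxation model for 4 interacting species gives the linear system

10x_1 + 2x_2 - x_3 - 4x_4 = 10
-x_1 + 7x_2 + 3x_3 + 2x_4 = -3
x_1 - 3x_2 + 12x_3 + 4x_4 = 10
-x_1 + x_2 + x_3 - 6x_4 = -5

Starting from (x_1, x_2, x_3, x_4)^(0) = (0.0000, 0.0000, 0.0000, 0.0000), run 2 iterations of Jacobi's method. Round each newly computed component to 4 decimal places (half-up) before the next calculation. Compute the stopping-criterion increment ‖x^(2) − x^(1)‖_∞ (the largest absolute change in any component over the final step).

Iteration 1:
  x_1 = (10 - (2)·0.0000 - (-1)·0.0000 - (-4)·0.0000) / (10) = 1.0000
  x_2 = (-3 - (-1)·0.0000 - (3)·0.0000 - (2)·0.0000) / (7) = -0.4286
  x_3 = (10 - (1)·0.0000 - (-3)·0.0000 - (4)·0.0000) / (12) = 0.8333
  x_4 = (-5 - (-1)·0.0000 - (1)·0.0000 - (1)·0.0000) / (-6) = 0.8333
Iteration 2:
  x_1 = (10 - (2)·-0.4286 - (-1)·0.8333 - (-4)·0.8333) / (10) = 1.5024
  x_2 = (-3 - (-1)·1.0000 - (3)·0.8333 - (2)·0.8333) / (7) = -0.8809
  x_3 = (10 - (1)·1.0000 - (-3)·-0.4286 - (4)·0.8333) / (12) = 0.3651
  x_4 = (-5 - (-1)·1.0000 - (1)·-0.4286 - (1)·0.8333) / (-6) = 0.7341
Change: (0.5024, -0.4523, -0.4682, -0.0992) → max |·| = 0.5024

0.5024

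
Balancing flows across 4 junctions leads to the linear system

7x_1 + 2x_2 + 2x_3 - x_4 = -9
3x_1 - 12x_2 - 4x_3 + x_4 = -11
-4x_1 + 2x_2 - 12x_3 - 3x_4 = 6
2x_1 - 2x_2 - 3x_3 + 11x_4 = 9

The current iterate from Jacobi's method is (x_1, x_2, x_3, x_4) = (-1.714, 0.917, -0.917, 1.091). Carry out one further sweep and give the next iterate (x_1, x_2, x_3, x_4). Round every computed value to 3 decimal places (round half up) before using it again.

(-1.130, 0.885, -0.049, 1.046)

One sweep:
  x_1 = (-9 - (2)·0.917 - (2)·-0.917 - (-1)·1.091) / (7) = -1.130
  x_2 = (-11 - (3)·-1.714 - (-4)·-0.917 - (1)·1.091) / (-12) = 0.885
  x_3 = (6 - (-4)·-1.714 - (2)·0.917 - (-3)·1.091) / (-12) = -0.049
  x_4 = (9 - (2)·-1.714 - (-2)·0.917 - (-3)·-0.917) / (11) = 1.046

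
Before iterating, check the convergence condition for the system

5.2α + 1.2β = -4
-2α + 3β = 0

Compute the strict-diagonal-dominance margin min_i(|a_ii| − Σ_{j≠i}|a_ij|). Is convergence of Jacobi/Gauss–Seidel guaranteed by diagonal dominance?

row 1: |5.2| − (1.2) = 4
row 2: |3| − (2) = 1
minimum over rows = 1 → strictly diagonally dominant (convergence guaranteed)

1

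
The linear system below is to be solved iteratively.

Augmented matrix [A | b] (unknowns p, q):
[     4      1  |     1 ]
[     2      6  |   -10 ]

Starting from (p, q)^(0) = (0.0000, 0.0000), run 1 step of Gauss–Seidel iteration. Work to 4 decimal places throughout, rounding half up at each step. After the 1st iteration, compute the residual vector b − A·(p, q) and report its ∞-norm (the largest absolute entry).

Iteration 1:
  p = (1 - (1)·0.0000) / (4) = 0.2500
  q = (-10 - (2)·0.2500) / (6) = -1.7500
Residual b − A·x = (1.7500, 0.0000); ∞-norm = 1.7500

1.7500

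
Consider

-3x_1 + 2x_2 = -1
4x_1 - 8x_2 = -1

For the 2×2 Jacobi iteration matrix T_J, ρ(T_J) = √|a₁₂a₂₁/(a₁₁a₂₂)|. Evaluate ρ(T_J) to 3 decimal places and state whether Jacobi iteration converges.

0.577

a₁₂a₂₁/(a₁₁a₂₂) = (2)·(4) / ((-3)·(-8)) = 0.333333
ρ = √|0.333333| = √0.333333 = 0.577
ρ < 1, so Jacobi converges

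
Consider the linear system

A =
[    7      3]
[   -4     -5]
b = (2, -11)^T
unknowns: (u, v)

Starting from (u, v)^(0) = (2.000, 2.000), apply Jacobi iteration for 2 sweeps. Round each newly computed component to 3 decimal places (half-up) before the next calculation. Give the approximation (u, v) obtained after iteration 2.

(0.029, 2.657)

Iteration 1:
  u = (2 - (3)·2.000) / (7) = -0.571
  v = (-11 - (-4)·2.000) / (-5) = 0.600
Iteration 2:
  u = (2 - (3)·0.600) / (7) = 0.029
  v = (-11 - (-4)·-0.571) / (-5) = 2.657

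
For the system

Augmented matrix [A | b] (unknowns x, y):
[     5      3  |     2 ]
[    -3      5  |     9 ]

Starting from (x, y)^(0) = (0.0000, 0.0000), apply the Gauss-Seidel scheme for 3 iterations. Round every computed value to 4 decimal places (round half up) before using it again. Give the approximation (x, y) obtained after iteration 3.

(-0.3834, 1.5700)

Iteration 1:
  x = (2 - (3)·0.0000) / (5) = 0.4000
  y = (9 - (-3)·0.4000) / (5) = 2.0400
Iteration 2:
  x = (2 - (3)·2.0400) / (5) = -0.8240
  y = (9 - (-3)·-0.8240) / (5) = 1.3056
Iteration 3:
  x = (2 - (3)·1.3056) / (5) = -0.3834
  y = (9 - (-3)·-0.3834) / (5) = 1.5700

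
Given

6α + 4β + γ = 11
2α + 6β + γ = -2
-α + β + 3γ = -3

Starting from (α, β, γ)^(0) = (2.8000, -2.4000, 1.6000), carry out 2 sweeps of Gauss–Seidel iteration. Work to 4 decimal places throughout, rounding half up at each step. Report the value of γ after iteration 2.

0.4052

Iteration 1:
  α = (11 - (4)·-2.4000 - (1)·1.6000) / (6) = 3.1667
  β = (-2 - (2)·3.1667 - (1)·1.6000) / (6) = -1.6556
  γ = (-3 - (-1)·3.1667 - (1)·-1.6556) / (3) = 0.6074
Iteration 2:
  α = (11 - (4)·-1.6556 - (1)·0.6074) / (6) = 2.8358
  β = (-2 - (2)·2.8358 - (1)·0.6074) / (6) = -1.3798
  γ = (-3 - (-1)·2.8358 - (1)·-1.3798) / (3) = 0.4052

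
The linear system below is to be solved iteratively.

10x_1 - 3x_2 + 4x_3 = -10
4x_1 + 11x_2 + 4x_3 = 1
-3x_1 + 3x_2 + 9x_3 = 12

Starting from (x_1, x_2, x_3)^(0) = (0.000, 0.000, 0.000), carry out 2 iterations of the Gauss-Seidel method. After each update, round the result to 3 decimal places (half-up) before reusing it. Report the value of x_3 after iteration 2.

0.859

Iteration 1:
  x_1 = (-10 - (-3)·0.000 - (4)·0.000) / (10) = -1.000
  x_2 = (1 - (4)·-1.000 - (4)·0.000) / (11) = 0.455
  x_3 = (12 - (-3)·-1.000 - (3)·0.455) / (9) = 0.848
Iteration 2:
  x_1 = (-10 - (-3)·0.455 - (4)·0.848) / (10) = -1.203
  x_2 = (1 - (4)·-1.203 - (4)·0.848) / (11) = 0.220
  x_3 = (12 - (-3)·-1.203 - (3)·0.220) / (9) = 0.859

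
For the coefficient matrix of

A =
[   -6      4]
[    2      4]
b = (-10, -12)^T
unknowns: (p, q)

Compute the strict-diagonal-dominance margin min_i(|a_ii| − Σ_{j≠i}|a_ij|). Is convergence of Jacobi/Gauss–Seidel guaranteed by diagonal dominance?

row 1: |-6| − (4) = 2
row 2: |4| − (2) = 2
minimum over rows = 2 → strictly diagonally dominant (convergence guaranteed)

2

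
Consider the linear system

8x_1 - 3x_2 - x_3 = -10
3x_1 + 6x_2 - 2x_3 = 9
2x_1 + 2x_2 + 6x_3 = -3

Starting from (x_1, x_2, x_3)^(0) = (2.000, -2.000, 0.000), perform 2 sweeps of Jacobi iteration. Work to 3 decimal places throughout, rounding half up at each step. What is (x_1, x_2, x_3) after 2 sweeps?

(-1.125, 2.333, 0.000)

Iteration 1:
  x_1 = (-10 - (-3)·-2.000 - (-1)·0.000) / (8) = -2.000
  x_2 = (9 - (3)·2.000 - (-2)·0.000) / (6) = 0.500
  x_3 = (-3 - (2)·2.000 - (2)·-2.000) / (6) = -0.500
Iteration 2:
  x_1 = (-10 - (-3)·0.500 - (-1)·-0.500) / (8) = -1.125
  x_2 = (9 - (3)·-2.000 - (-2)·-0.500) / (6) = 2.333
  x_3 = (-3 - (2)·-2.000 - (2)·0.500) / (6) = 0.000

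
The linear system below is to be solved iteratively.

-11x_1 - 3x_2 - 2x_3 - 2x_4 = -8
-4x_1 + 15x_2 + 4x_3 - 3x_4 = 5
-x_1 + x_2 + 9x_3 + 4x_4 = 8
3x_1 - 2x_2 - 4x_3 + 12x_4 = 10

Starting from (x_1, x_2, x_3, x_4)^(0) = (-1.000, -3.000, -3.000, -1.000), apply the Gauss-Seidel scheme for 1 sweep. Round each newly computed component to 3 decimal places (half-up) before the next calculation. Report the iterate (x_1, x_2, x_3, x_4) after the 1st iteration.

(2.273, 1.539, 1.415, 0.993)

Iteration 1:
  x_1 = (-8 - (-3)·-3.000 - (-2)·-3.000 - (-2)·-1.000) / (-11) = 2.273
  x_2 = (5 - (-4)·2.273 - (4)·-3.000 - (-3)·-1.000) / (15) = 1.539
  x_3 = (8 - (-1)·2.273 - (1)·1.539 - (4)·-1.000) / (9) = 1.415
  x_4 = (10 - (3)·2.273 - (-2)·1.539 - (-4)·1.415) / (12) = 0.993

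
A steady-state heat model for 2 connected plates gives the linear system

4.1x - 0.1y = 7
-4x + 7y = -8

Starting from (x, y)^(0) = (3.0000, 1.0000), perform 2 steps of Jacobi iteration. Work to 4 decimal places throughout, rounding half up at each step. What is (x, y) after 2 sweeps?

(1.7213, -0.1533)

Iteration 1:
  x = (7 - (-0.1)·1.0000) / (4.1) = 1.7317
  y = (-8 - (-4)·3.0000) / (7) = 0.5714
Iteration 2:
  x = (7 - (-0.1)·0.5714) / (4.1) = 1.7213
  y = (-8 - (-4)·1.7317) / (7) = -0.1533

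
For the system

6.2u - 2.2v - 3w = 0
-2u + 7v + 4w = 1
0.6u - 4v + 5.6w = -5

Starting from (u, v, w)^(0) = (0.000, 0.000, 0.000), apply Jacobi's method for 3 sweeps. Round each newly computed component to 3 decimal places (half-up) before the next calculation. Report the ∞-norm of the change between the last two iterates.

Iteration 1:
  u = (0 - (-2.2)·0.000 - (-3)·0.000) / (6.2) = 0.000
  v = (1 - (-2)·0.000 - (4)·0.000) / (7) = 0.143
  w = (-5 - (0.6)·0.000 - (-4)·0.000) / (5.6) = -0.893
Iteration 2:
  u = (0 - (-2.2)·0.143 - (-3)·-0.893) / (6.2) = -0.381
  v = (1 - (-2)·0.000 - (4)·-0.893) / (7) = 0.653
  w = (-5 - (0.6)·0.000 - (-4)·0.143) / (5.6) = -0.791
Iteration 3:
  u = (0 - (-2.2)·0.653 - (-3)·-0.791) / (6.2) = -0.151
  v = (1 - (-2)·-0.381 - (4)·-0.791) / (7) = 0.486
  w = (-5 - (0.6)·-0.381 - (-4)·0.653) / (5.6) = -0.386
Change: (0.230, -0.167, 0.405) → max |·| = 0.405

0.405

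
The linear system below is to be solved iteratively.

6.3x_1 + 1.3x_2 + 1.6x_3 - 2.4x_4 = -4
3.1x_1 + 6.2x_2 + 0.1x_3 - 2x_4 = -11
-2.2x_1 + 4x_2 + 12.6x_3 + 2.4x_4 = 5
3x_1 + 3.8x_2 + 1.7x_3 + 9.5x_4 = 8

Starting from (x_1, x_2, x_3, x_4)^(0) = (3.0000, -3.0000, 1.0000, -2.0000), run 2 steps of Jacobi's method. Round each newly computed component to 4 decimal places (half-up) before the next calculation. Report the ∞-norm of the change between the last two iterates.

Iteration 1:
  x_1 = (-4 - (1.3)·-3.0000 - (1.6)·1.0000 - (-2.4)·-2.0000) / (6.3) = -1.0317
  x_2 = (-11 - (3.1)·3.0000 - (0.1)·1.0000 - (-2)·-2.0000) / (6.2) = -3.9355
  x_3 = (5 - (-2.2)·3.0000 - (4)·-3.0000 - (2.4)·-2.0000) / (12.6) = 2.2540
  x_4 = (8 - (3)·3.0000 - (3.8)·-3.0000 - (1.7)·1.0000) / (9.5) = 0.9158
Iteration 2:
  x_1 = (-4 - (1.3)·-3.9355 - (1.6)·2.2540 - (-2.4)·0.9158) / (6.3) = -0.0464
  x_2 = (-11 - (3.1)·-1.0317 - (0.1)·2.2540 - (-2)·0.9158) / (6.2) = -0.9993
  x_3 = (5 - (-2.2)·-1.0317 - (4)·-3.9355 - (2.4)·0.9158) / (12.6) = 1.2916
  x_4 = (8 - (3)·-1.0317 - (3.8)·-3.9355 - (1.7)·2.2540) / (9.5) = 2.3388
Change: (0.9853, 2.9362, -0.9624, 1.4230) → max |·| = 2.9362

2.9362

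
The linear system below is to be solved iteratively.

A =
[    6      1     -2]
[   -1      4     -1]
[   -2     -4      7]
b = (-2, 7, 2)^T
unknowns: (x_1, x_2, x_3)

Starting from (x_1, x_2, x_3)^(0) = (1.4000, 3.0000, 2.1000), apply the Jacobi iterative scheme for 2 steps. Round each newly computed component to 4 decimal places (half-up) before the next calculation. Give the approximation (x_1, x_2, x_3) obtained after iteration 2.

(0.0292, 2.3167, 1.7476)

Iteration 1:
  x_1 = (-2 - (1)·3.0000 - (-2)·2.1000) / (6) = -0.1333
  x_2 = (7 - (-1)·1.4000 - (-1)·2.1000) / (4) = 2.6250
  x_3 = (2 - (-2)·1.4000 - (-4)·3.0000) / (7) = 2.4000
Iteration 2:
  x_1 = (-2 - (1)·2.6250 - (-2)·2.4000) / (6) = 0.0292
  x_2 = (7 - (-1)·-0.1333 - (-1)·2.4000) / (4) = 2.3167
  x_3 = (2 - (-2)·-0.1333 - (-4)·2.6250) / (7) = 1.7476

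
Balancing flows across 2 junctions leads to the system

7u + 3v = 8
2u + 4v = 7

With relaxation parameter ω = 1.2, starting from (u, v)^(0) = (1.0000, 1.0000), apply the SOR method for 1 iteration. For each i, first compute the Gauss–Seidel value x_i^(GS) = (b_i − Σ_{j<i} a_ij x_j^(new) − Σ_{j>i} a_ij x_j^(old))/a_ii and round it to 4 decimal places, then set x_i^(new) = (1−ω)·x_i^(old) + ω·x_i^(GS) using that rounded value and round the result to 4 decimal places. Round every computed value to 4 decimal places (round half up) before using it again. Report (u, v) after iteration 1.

Iteration 1:
  u: GS value = (8 - (3)·1.0000) / (7) = 0.7143;  u ← (1−ω)·1.0000 + ω·0.7143 = 0.6572
  v: GS value = (7 - (2)·0.6572) / (4) = 1.4214;  v ← (1−ω)·1.0000 + ω·1.4214 = 1.5057

(0.6572, 1.5057)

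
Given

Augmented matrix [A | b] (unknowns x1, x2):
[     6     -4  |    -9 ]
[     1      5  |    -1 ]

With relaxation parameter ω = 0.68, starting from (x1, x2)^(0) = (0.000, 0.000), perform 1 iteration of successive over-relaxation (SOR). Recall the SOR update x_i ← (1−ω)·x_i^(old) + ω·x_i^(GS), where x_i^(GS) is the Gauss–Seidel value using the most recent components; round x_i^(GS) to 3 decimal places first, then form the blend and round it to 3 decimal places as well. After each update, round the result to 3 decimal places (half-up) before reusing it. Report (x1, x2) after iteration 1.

(-1.020, 0.003)

Iteration 1:
  x1: GS value = (-9 - (-4)·0.000) / (6) = -1.500;  x1 ← (1−ω)·0.000 + ω·-1.500 = -1.020
  x2: GS value = (-1 - (1)·-1.020) / (5) = 0.004;  x2 ← (1−ω)·0.000 + ω·0.004 = 0.003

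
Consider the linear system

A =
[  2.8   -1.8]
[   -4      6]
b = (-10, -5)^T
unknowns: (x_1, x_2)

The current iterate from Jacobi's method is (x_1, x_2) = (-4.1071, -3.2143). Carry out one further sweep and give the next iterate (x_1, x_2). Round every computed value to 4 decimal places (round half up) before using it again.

One sweep:
  x_1 = (-10 - (-1.8)·-3.2143) / (2.8) = -5.6378
  x_2 = (-5 - (-4)·-4.1071) / (6) = -3.5714

(-5.6378, -3.5714)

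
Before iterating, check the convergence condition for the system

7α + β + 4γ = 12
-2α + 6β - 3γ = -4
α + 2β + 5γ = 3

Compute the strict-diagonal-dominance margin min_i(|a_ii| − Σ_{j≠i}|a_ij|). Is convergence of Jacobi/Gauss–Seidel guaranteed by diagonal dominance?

1

row 1: |7| − (1+4) = 2
row 2: |6| − (2+3) = 1
row 3: |5| − (1+2) = 2
minimum over rows = 1 → strictly diagonally dominant (convergence guaranteed)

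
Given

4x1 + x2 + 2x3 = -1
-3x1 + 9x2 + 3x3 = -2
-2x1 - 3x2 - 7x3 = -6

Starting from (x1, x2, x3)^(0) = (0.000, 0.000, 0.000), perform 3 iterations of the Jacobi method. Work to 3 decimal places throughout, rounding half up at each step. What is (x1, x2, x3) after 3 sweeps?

(-0.614, -0.771, 1.288)

Iteration 1:
  x1 = (-1 - (1)·0.000 - (2)·0.000) / (4) = -0.250
  x2 = (-2 - (-3)·0.000 - (3)·0.000) / (9) = -0.222
  x3 = (-6 - (-2)·0.000 - (-3)·0.000) / (-7) = 0.857
Iteration 2:
  x1 = (-1 - (1)·-0.222 - (2)·0.857) / (4) = -0.623
  x2 = (-2 - (-3)·-0.250 - (3)·0.857) / (9) = -0.591
  x3 = (-6 - (-2)·-0.250 - (-3)·-0.222) / (-7) = 1.024
Iteration 3:
  x1 = (-1 - (1)·-0.591 - (2)·1.024) / (4) = -0.614
  x2 = (-2 - (-3)·-0.623 - (3)·1.024) / (9) = -0.771
  x3 = (-6 - (-2)·-0.623 - (-3)·-0.591) / (-7) = 1.288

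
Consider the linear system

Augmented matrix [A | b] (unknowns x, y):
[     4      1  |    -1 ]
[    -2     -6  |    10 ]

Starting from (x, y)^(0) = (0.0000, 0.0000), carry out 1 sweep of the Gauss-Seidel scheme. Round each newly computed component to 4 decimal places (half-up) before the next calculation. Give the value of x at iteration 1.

Iteration 1:
  x = (-1 - (1)·0.0000) / (4) = -0.2500
  y = (10 - (-2)·-0.2500) / (-6) = -1.5833

-0.2500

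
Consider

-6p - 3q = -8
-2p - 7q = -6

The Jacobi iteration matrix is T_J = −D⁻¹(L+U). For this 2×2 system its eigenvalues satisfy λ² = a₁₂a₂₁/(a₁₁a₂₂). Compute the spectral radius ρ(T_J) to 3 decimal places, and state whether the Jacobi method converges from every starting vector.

a₁₂a₂₁/(a₁₁a₂₂) = (-3)·(-2) / ((-6)·(-7)) = 0.142857
ρ = √|0.142857| = √0.142857 = 0.378
ρ < 1, so Jacobi converges

0.378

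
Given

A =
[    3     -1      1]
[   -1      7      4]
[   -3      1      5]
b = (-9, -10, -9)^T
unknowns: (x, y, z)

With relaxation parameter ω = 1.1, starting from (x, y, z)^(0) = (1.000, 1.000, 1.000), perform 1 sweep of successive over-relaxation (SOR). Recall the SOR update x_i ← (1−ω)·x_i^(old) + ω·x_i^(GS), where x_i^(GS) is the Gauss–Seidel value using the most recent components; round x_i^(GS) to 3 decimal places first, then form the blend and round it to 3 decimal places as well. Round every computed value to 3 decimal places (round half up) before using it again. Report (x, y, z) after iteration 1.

(-3.400, -2.835, -3.700)

Iteration 1:
  x: GS value = (-9 - (-1)·1.000 - (1)·1.000) / (3) = -3.000;  x ← (1−ω)·1.000 + ω·-3.000 = -3.400
  y: GS value = (-10 - (-1)·-3.400 - (4)·1.000) / (7) = -2.486;  y ← (1−ω)·1.000 + ω·-2.486 = -2.835
  z: GS value = (-9 - (-3)·-3.400 - (1)·-2.835) / (5) = -3.273;  z ← (1−ω)·1.000 + ω·-3.273 = -3.700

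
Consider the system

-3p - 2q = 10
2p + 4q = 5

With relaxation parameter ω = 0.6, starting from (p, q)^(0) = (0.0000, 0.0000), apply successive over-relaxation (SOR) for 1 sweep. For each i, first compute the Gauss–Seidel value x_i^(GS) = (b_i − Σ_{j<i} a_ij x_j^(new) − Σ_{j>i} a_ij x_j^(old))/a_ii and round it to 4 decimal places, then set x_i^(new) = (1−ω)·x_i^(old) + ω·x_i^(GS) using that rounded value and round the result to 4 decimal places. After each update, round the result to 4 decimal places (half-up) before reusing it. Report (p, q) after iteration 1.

Iteration 1:
  p: GS value = (10 - (-2)·0.0000) / (-3) = -3.3333;  p ← (1−ω)·0.0000 + ω·-3.3333 = -2.0000
  q: GS value = (5 - (2)·-2.0000) / (4) = 2.2500;  q ← (1−ω)·0.0000 + ω·2.2500 = 1.3500

(-2.0000, 1.3500)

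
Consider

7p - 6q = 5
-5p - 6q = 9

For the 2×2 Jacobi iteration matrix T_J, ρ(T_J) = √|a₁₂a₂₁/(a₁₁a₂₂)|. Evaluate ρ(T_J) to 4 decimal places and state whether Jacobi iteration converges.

0.8452

a₁₂a₂₁/(a₁₁a₂₂) = (-6)·(-5) / ((7)·(-6)) = -0.714286
ρ = √|-0.714286| = √0.714286 = 0.8452
ρ < 1, so Jacobi converges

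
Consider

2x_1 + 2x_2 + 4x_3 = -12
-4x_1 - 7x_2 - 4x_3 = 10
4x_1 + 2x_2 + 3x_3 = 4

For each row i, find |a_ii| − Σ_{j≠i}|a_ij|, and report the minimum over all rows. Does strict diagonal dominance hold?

row 1: |2| − (2+4) = -4
row 2: |-7| − (4+4) = -1
row 3: |3| − (4+2) = -3
minimum over rows = -4 → not strictly diagonally dominant

-4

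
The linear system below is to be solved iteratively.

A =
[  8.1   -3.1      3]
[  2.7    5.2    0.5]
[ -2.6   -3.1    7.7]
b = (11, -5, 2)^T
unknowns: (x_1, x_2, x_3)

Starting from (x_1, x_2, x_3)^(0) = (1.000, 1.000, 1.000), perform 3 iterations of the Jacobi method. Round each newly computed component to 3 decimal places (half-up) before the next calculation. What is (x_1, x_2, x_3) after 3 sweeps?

Iteration 1:
  x_1 = (11 - (-3.1)·1.000 - (3)·1.000) / (8.1) = 1.370
  x_2 = (-5 - (2.7)·1.000 - (0.5)·1.000) / (5.2) = -1.577
  x_3 = (2 - (-2.6)·1.000 - (-3.1)·1.000) / (7.7) = 1.000
Iteration 2:
  x_1 = (11 - (-3.1)·-1.577 - (3)·1.000) / (8.1) = 0.384
  x_2 = (-5 - (2.7)·1.370 - (0.5)·1.000) / (5.2) = -1.769
  x_3 = (2 - (-2.6)·1.370 - (-3.1)·-1.577) / (7.7) = 0.087
Iteration 3:
  x_1 = (11 - (-3.1)·-1.769 - (3)·0.087) / (8.1) = 0.649
  x_2 = (-5 - (2.7)·0.384 - (0.5)·0.087) / (5.2) = -1.169
  x_3 = (2 - (-2.6)·0.384 - (-3.1)·-1.769) / (7.7) = -0.323

(0.649, -1.169, -0.323)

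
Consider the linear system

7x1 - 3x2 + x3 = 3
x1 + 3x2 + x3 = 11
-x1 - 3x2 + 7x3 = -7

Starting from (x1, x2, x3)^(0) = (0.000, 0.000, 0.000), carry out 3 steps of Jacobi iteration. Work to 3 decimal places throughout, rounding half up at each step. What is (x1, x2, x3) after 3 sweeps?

Iteration 1:
  x1 = (3 - (-3)·0.000 - (1)·0.000) / (7) = 0.429
  x2 = (11 - (1)·0.000 - (1)·0.000) / (3) = 3.667
  x3 = (-7 - (-1)·0.000 - (-3)·0.000) / (7) = -1.000
Iteration 2:
  x1 = (3 - (-3)·3.667 - (1)·-1.000) / (7) = 2.143
  x2 = (11 - (1)·0.429 - (1)·-1.000) / (3) = 3.857
  x3 = (-7 - (-1)·0.429 - (-3)·3.667) / (7) = 0.633
Iteration 3:
  x1 = (3 - (-3)·3.857 - (1)·0.633) / (7) = 1.991
  x2 = (11 - (1)·2.143 - (1)·0.633) / (3) = 2.741
  x3 = (-7 - (-1)·2.143 - (-3)·3.857) / (7) = 0.959

(1.991, 2.741, 0.959)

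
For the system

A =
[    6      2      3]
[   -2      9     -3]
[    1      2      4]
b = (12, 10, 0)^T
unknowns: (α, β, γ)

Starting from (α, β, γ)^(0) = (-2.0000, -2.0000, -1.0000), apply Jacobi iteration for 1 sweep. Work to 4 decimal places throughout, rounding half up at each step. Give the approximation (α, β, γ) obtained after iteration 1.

Iteration 1:
  α = (12 - (2)·-2.0000 - (3)·-1.0000) / (6) = 3.1667
  β = (10 - (-2)·-2.0000 - (-3)·-1.0000) / (9) = 0.3333
  γ = (0 - (1)·-2.0000 - (2)·-2.0000) / (4) = 1.5000

(3.1667, 0.3333, 1.5000)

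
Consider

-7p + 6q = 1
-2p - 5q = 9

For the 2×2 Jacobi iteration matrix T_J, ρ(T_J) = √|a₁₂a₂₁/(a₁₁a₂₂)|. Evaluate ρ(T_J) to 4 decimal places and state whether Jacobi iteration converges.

0.5855

a₁₂a₂₁/(a₁₁a₂₂) = (6)·(-2) / ((-7)·(-5)) = -0.342857
ρ = √|-0.342857| = √0.342857 = 0.5855
ρ < 1, so Jacobi converges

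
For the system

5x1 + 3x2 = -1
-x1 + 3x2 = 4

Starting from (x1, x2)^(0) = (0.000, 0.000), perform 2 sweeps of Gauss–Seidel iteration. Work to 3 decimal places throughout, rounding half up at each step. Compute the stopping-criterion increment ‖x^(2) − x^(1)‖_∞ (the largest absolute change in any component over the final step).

0.760

Iteration 1:
  x1 = (-1 - (3)·0.000) / (5) = -0.200
  x2 = (4 - (-1)·-0.200) / (3) = 1.267
Iteration 2:
  x1 = (-1 - (3)·1.267) / (5) = -0.960
  x2 = (4 - (-1)·-0.960) / (3) = 1.013
Change: (-0.760, -0.254) → max |·| = 0.760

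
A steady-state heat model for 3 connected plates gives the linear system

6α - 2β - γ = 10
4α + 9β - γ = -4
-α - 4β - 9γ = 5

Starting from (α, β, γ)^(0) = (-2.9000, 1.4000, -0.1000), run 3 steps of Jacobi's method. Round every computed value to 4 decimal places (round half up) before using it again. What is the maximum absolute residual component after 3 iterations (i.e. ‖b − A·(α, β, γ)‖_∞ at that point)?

Iteration 1:
  α = (10 - (-2)·1.4000 - (-1)·-0.1000) / (6) = 2.1167
  β = (-4 - (4)·-2.9000 - (-1)·-0.1000) / (9) = 0.8333
  γ = (5 - (-1)·-2.9000 - (-4)·1.4000) / (-9) = -0.8556
Iteration 2:
  α = (10 - (-2)·0.8333 - (-1)·-0.8556) / (6) = 1.8018
  β = (-4 - (4)·2.1167 - (-1)·-0.8556) / (9) = -1.4803
  γ = (5 - (-1)·2.1167 - (-4)·0.8333) / (-9) = -1.1611
Iteration 3:
  α = (10 - (-2)·-1.4803 - (-1)·-1.1611) / (6) = 0.9797
  β = (-4 - (4)·1.8018 - (-1)·-1.1611) / (9) = -1.3743
  γ = (5 - (-1)·1.8018 - (-4)·-1.4803) / (-9) = -0.0978
Residual b − A·x = (1.2754, 4.3521, -0.3977); ∞-norm = 4.3521

4.3521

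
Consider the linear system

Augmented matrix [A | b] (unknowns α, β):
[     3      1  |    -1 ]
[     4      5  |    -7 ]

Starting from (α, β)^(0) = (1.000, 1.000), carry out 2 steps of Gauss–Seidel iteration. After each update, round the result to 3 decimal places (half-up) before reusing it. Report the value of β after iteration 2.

Iteration 1:
  α = (-1 - (1)·1.000) / (3) = -0.667
  β = (-7 - (4)·-0.667) / (5) = -0.866
Iteration 2:
  α = (-1 - (1)·-0.866) / (3) = -0.045
  β = (-7 - (4)·-0.045) / (5) = -1.364

-1.364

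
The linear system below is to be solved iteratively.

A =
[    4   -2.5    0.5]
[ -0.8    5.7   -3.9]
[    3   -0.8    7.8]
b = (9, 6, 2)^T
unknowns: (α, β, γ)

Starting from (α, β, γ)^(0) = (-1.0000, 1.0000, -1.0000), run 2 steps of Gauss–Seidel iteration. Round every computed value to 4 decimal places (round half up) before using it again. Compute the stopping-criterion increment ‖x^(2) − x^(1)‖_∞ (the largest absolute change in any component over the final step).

0.1545

Iteration 1:
  α = (9 - (-2.5)·1.0000 - (0.5)·-1.0000) / (4) = 3.0000
  β = (6 - (-0.8)·3.0000 - (-3.9)·-1.0000) / (5.7) = 0.7895
  γ = (2 - (3)·3.0000 - (-0.8)·0.7895) / (7.8) = -0.8165
Iteration 2:
  α = (9 - (-2.5)·0.7895 - (0.5)·-0.8165) / (4) = 2.8455
  β = (6 - (-0.8)·2.8455 - (-3.9)·-0.8165) / (5.7) = 0.8933
  γ = (2 - (3)·2.8455 - (-0.8)·0.8933) / (7.8) = -0.7464
Change: (-0.1545, 0.1038, 0.0701) → max |·| = 0.1545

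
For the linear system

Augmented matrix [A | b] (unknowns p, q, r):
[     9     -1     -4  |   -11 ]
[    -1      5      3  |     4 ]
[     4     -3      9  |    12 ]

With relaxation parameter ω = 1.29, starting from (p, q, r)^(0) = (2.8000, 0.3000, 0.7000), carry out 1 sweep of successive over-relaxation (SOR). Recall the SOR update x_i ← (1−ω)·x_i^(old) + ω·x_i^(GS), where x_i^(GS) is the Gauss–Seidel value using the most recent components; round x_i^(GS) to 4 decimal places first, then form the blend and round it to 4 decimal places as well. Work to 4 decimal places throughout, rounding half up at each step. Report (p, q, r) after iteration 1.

Iteration 1:
  p: GS value = (-11 - (-1)·0.3000 - (-4)·0.7000) / (9) = -0.8778;  p ← (1−ω)·2.8000 + ω·-0.8778 = -1.9444
  q: GS value = (4 - (-1)·-1.9444 - (3)·0.7000) / (5) = -0.0089;  q ← (1−ω)·0.3000 + ω·-0.0089 = -0.0985
  r: GS value = (12 - (4)·-1.9444 - (-3)·-0.0985) / (9) = 2.1647;  r ← (1−ω)·0.7000 + ω·2.1647 = 2.5895

(-1.9444, -0.0985, 2.5895)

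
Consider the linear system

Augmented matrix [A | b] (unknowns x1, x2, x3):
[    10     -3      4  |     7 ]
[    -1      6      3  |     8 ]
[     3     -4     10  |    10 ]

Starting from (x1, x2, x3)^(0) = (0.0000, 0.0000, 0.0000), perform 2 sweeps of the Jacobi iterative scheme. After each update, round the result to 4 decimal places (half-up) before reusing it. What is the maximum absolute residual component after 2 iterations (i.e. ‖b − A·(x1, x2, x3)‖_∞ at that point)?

Iteration 1:
  x1 = (7 - (-3)·0.0000 - (4)·0.0000) / (10) = 0.7000
  x2 = (8 - (-1)·0.0000 - (3)·0.0000) / (6) = 1.3333
  x3 = (10 - (3)·0.0000 - (-4)·0.0000) / (10) = 1.0000
Iteration 2:
  x1 = (7 - (-3)·1.3333 - (4)·1.0000) / (10) = 0.7000
  x2 = (8 - (-1)·0.7000 - (3)·1.0000) / (6) = 0.9500
  x3 = (10 - (3)·0.7000 - (-4)·1.3333) / (10) = 1.3233
Residual b − A·x = (-2.4432, -0.9699, -1.5330); ∞-norm = 2.4432

2.4432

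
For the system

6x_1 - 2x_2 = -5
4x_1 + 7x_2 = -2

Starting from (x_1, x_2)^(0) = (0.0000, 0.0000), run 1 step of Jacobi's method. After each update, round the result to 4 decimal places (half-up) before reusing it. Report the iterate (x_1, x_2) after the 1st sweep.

Iteration 1:
  x_1 = (-5 - (-2)·0.0000) / (6) = -0.8333
  x_2 = (-2 - (4)·0.0000) / (7) = -0.2857

(-0.8333, -0.2857)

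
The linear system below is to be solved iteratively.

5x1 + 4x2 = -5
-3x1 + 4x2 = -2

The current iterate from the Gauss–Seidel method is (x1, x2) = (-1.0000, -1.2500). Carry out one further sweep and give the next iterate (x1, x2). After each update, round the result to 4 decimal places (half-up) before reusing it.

One sweep:
  x1 = (-5 - (4)·-1.2500) / (5) = 0.0000
  x2 = (-2 - (-3)·0.0000) / (4) = -0.5000

(0.0000, -0.5000)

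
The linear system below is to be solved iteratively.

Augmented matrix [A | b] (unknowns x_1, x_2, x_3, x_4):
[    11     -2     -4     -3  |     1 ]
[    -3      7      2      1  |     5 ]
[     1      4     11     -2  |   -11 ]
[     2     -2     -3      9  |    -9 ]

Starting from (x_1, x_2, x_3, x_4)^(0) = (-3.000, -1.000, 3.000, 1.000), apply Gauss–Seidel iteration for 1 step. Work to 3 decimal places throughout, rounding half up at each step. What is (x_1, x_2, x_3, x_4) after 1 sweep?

(1.273, 0.260, -1.028, -1.568)

Iteration 1:
  x_1 = (1 - (-2)·-1.000 - (-4)·3.000 - (-3)·1.000) / (11) = 1.273
  x_2 = (5 - (-3)·1.273 - (2)·3.000 - (1)·1.000) / (7) = 0.260
  x_3 = (-11 - (1)·1.273 - (4)·0.260 - (-2)·1.000) / (11) = -1.028
  x_4 = (-9 - (2)·1.273 - (-2)·0.260 - (-3)·-1.028) / (9) = -1.568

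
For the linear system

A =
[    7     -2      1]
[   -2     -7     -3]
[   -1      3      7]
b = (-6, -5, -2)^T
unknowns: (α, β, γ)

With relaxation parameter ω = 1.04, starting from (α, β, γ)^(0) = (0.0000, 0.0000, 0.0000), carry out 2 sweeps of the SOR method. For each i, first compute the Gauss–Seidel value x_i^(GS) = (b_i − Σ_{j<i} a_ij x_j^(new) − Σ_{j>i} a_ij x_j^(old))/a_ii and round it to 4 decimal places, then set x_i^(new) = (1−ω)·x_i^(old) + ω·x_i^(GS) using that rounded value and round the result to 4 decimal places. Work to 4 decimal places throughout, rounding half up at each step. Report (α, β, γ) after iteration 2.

Iteration 1:
  α: GS value = (-6 - (-2)·0.0000 - (1)·0.0000) / (7) = -0.8571;  α ← (1−ω)·0.0000 + ω·-0.8571 = -0.8914
  β: GS value = (-5 - (-2)·-0.8914 - (-3)·0.0000) / (-7) = 0.9690;  β ← (1−ω)·0.0000 + ω·0.9690 = 1.0078
  γ: GS value = (-2 - (-1)·-0.8914 - (3)·1.0078) / (7) = -0.8450;  γ ← (1−ω)·0.0000 + ω·-0.8450 = -0.8788
Iteration 2:
  α: GS value = (-6 - (-2)·1.0078 - (1)·-0.8788) / (7) = -0.4437;  α ← (1−ω)·-0.8914 + ω·-0.4437 = -0.4258
  β: GS value = (-5 - (-2)·-0.4258 - (-3)·-0.8788) / (-7) = 1.2126;  β ← (1−ω)·1.0078 + ω·1.2126 = 1.2208
  γ: GS value = (-2 - (-1)·-0.4258 - (3)·1.2208) / (7) = -0.8697;  γ ← (1−ω)·-0.8788 + ω·-0.8697 = -0.8693

(-0.4258, 1.2208, -0.8693)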